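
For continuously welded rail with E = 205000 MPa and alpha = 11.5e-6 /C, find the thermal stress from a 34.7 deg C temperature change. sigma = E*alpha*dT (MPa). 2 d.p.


sigma = E * alpha * dT
sigma = 205000 * 11.5e-6 * 34.7
sigma = 2.3575 * 34.7
sigma = 81.81 MPa

81.81


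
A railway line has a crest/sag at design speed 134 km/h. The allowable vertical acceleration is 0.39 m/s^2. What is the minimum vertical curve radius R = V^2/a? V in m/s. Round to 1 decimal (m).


Convert speed: V = 134 / 3.6 = 37.2222 m/s
V^2 = 1385.4938 m^2/s^2
R_v = 1385.4938 / 0.39
R_v = 3552.5 m

3552.5


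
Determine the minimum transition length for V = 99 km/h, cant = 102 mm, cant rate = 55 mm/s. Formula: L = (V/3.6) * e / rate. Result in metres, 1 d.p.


Convert speed: V = 99 / 3.6 = 27.5 m/s
L = 27.5 * 102 / 55
L = 2805.0 / 55
L = 51.0 m

51.0


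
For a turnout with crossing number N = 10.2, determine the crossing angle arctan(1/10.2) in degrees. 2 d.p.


1/N = 1/10.2 = 0.098039
angle = arctan(0.098039) = 0.097727 rad
angle = 0.097727 * 180/pi = 5.60 degrees

5.60


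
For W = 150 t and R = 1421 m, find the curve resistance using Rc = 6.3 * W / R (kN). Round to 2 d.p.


Rc = 6.3 * W / R
Rc = 6.3 * 150 / 1421
Rc = 945.0 / 1421
Rc = 0.67 kN

0.67


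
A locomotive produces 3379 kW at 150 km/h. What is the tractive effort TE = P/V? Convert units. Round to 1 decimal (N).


Convert: P = 3379 kW = 3379000 W
V = 150 / 3.6 = 41.6667 m/s
TE = 3379000 / 41.6667
TE = 81096.0 N

81096.0


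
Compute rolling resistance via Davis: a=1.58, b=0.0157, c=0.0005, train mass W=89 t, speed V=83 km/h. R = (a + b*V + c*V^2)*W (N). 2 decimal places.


b*V = 0.0157 * 83 = 1.3031
c*V^2 = 0.0005 * 6889 = 3.4445
R_per_t = 1.58 + 1.3031 + 3.4445 = 6.3276 N/t
R_total = 6.3276 * 89 = 563.16 N

563.16


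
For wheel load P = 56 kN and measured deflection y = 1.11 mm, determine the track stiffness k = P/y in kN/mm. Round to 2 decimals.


Track stiffness k = P / y
k = 56 / 1.11
k = 50.45 kN/mm

50.45


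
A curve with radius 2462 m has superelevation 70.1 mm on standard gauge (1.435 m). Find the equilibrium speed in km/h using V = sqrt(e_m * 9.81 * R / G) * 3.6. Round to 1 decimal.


Convert cant: e = 70.1 mm = 0.0701 m
V_ms = sqrt(0.0701 * 9.81 * 2462 / 1.435)
V_ms = sqrt(1179.840155) = 34.3488 m/s
V = 34.3488 * 3.6 = 123.7 km/h

123.7


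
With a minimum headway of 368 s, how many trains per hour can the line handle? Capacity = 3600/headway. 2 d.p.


Capacity = 3600 / headway
Capacity = 3600 / 368
Capacity = 9.78 trains/hour

9.78


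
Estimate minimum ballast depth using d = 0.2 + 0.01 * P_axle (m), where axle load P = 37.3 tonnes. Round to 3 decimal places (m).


d = 0.2 + 0.01 * 37.3
d = 0.2 + 0.373
d = 0.573 m

0.573


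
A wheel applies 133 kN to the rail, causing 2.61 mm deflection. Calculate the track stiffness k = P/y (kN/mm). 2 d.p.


Track stiffness k = P / y
k = 133 / 2.61
k = 50.96 kN/mm

50.96


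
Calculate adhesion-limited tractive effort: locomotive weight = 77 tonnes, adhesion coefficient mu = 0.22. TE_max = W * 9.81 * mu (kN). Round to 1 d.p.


TE_max = W * g * mu
TE_max = 77 * 9.81 * 0.22
TE_max = 755.37 * 0.22
TE_max = 166.2 kN

166.2


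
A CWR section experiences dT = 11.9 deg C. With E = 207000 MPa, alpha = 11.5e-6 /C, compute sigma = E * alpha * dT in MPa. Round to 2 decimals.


sigma = E * alpha * dT
sigma = 207000 * 11.5e-6 * 11.9
sigma = 2.3805 * 11.9
sigma = 28.33 MPa

28.33


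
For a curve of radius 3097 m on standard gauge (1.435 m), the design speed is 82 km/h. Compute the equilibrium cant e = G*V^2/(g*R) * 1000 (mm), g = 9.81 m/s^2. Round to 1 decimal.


Convert speed: V = 82 / 3.6 = 22.7778 m/s
Apply formula: e = 1.435 * 22.7778^2 / (9.81 * 3097)
e = 1.435 * 518.8272 / 30381.57
e = 0.024506 m = 24.5 mm

24.5


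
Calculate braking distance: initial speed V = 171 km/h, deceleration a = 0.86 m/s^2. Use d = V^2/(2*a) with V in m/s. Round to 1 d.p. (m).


Convert speed: V = 171 / 3.6 = 47.5 m/s
V^2 = 2256.25
d = 2256.25 / (2 * 0.86)
d = 2256.25 / 1.72
d = 1311.8 m

1311.8


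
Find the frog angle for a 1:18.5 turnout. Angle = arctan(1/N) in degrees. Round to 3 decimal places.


1/N = 1/18.5 = 0.054054
angle = arctan(0.054054) = 0.054002 rad
angle = 0.054002 * 180/pi = 3.094 degrees

3.094


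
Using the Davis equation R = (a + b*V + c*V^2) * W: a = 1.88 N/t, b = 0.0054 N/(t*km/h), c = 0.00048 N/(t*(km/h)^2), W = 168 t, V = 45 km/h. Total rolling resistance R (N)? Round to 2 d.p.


b*V = 0.0054 * 45 = 0.243
c*V^2 = 0.00048 * 2025 = 0.972
R_per_t = 1.88 + 0.243 + 0.972 = 3.095 N/t
R_total = 3.095 * 168 = 519.96 N

519.96


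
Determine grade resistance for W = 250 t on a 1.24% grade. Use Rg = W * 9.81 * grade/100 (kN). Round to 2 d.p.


Rg = W * 9.81 * grade / 100
Rg = 250 * 9.81 * 1.24 / 100
Rg = 2452.5 * 0.0124
Rg = 30.41 kN

30.41


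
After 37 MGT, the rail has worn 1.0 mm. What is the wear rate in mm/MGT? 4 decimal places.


Wear rate = total wear / cumulative tonnage
Rate = 1.0 / 37
Rate = 0.0270 mm/MGT

0.0270


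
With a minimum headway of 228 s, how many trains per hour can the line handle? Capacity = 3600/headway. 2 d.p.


Capacity = 3600 / headway
Capacity = 3600 / 228
Capacity = 15.79 trains/hour

15.79


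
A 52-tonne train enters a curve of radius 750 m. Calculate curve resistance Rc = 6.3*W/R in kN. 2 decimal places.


Rc = 6.3 * W / R
Rc = 6.3 * 52 / 750
Rc = 327.6 / 750
Rc = 0.44 kN

0.44


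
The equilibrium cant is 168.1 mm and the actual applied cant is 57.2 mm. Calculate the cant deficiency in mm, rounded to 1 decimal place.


Cant deficiency = equilibrium cant - actual cant
CD = 168.1 - 57.2
CD = 110.9 mm

110.9


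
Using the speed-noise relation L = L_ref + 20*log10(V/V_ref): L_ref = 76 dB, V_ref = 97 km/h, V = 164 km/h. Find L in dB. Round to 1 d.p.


V/V_ref = 164 / 97 = 1.690722
log10(1.690722) = 0.228072
20 * 0.228072 = 4.5614
L = 76 + 4.5614 = 80.6 dB

80.6


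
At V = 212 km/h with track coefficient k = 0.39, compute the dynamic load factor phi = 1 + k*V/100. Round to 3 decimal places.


phi = 1 + k * V / 100
phi = 1 + 0.39 * 212 / 100
phi = 1 + 0.8268
phi = 1.827

1.827


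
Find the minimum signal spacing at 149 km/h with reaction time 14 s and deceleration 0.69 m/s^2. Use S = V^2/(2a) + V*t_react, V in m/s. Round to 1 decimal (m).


V = 149 / 3.6 = 41.3889 m/s
Braking distance = 41.3889^2 / (2*0.69) = 1241.3334 m
Sighting distance = 41.3889 * 14 = 579.4444 m
S = 1241.3334 + 579.4444 = 1820.8 m

1820.8


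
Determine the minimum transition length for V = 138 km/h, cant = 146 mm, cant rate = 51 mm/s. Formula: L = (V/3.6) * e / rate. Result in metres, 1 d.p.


Convert speed: V = 138 / 3.6 = 38.3333 m/s
L = 38.3333 * 146 / 51
L = 5596.6667 / 51
L = 109.7 m

109.7


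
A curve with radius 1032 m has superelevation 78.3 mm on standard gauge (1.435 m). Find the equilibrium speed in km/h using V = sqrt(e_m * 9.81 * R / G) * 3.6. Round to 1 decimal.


Convert cant: e = 78.3 mm = 0.0783 m
V_ms = sqrt(0.0783 * 9.81 * 1032 / 1.435)
V_ms = sqrt(552.406227) = 23.5033 m/s
V = 23.5033 * 3.6 = 84.6 km/h

84.6


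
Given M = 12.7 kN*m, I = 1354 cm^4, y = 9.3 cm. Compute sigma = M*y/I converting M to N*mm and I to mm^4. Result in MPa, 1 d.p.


Convert units:
M = 12.7 kN*m = 12700000 N*mm
y = 9.3 cm = 93 mm
I = 1354 cm^4 = 13540000 mm^4
sigma = 12700000 * 93 / 13540000
sigma = 87.2 MPa

87.2


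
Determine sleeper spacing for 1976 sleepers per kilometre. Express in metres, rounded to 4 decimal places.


Spacing = 1000 m / number of sleepers
Spacing = 1000 / 1976
Spacing = 0.5061 m

0.5061


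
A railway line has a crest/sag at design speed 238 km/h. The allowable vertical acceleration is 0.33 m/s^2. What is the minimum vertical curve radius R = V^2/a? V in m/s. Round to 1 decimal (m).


Convert speed: V = 238 / 3.6 = 66.1111 m/s
V^2 = 4370.679 m^2/s^2
R_v = 4370.679 / 0.33
R_v = 13244.5 m

13244.5


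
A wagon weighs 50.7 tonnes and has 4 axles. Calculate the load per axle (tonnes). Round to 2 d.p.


Load per axle = total weight / number of axles
Load = 50.7 / 4
Load = 12.68 tonnes

12.68


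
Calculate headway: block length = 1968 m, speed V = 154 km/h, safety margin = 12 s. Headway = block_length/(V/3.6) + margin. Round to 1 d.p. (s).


V = 154 / 3.6 = 42.7778 m/s
Block traversal time = 1968 / 42.7778 = 46.0052 s
Headway = 46.0052 + 12
Headway = 58.0 s

58.0


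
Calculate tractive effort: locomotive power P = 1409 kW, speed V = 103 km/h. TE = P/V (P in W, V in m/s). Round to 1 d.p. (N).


Convert: P = 1409 kW = 1409000 W
V = 103 / 3.6 = 28.6111 m/s
TE = 1409000 / 28.6111
TE = 49246.6 N

49246.6


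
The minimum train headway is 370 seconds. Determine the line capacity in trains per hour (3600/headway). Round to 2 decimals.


Capacity = 3600 / headway
Capacity = 3600 / 370
Capacity = 9.73 trains/hour

9.73


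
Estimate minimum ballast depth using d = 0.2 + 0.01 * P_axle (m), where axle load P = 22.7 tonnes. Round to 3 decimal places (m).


d = 0.2 + 0.01 * 22.7
d = 0.2 + 0.227
d = 0.427 m

0.427


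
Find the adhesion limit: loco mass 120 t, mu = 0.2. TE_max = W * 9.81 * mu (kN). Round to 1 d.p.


TE_max = W * g * mu
TE_max = 120 * 9.81 * 0.2
TE_max = 1177.2 * 0.2
TE_max = 235.4 kN

235.4


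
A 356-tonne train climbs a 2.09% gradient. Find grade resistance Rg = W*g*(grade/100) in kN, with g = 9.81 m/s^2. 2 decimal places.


Rg = W * 9.81 * grade / 100
Rg = 356 * 9.81 * 2.09 / 100
Rg = 3492.36 * 0.0209
Rg = 72.99 kN

72.99


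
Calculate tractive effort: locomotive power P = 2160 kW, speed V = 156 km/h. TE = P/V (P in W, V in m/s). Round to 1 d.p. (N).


Convert: P = 2160 kW = 2160000 W
V = 156 / 3.6 = 43.3333 m/s
TE = 2160000 / 43.3333
TE = 49846.2 N

49846.2


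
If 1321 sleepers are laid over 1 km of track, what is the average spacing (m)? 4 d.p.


Spacing = 1000 m / number of sleepers
Spacing = 1000 / 1321
Spacing = 0.7570 m

0.7570


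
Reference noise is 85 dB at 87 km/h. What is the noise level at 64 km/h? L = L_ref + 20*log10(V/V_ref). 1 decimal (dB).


V/V_ref = 64 / 87 = 0.735632
log10(0.735632) = -0.133339
20 * -0.133339 = -2.6668
L = 85 + -2.6668 = 82.3 dB

82.3


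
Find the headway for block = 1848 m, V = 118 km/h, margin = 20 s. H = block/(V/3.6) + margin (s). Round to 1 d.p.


V = 118 / 3.6 = 32.7778 m/s
Block traversal time = 1848 / 32.7778 = 56.3797 s
Headway = 56.3797 + 20
Headway = 76.4 s

76.4


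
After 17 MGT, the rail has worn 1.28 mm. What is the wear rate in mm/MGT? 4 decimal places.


Wear rate = total wear / cumulative tonnage
Rate = 1.28 / 17
Rate = 0.0753 mm/MGT

0.0753


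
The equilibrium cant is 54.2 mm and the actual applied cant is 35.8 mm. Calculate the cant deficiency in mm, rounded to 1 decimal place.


Cant deficiency = equilibrium cant - actual cant
CD = 54.2 - 35.8
CD = 18.4 mm

18.4


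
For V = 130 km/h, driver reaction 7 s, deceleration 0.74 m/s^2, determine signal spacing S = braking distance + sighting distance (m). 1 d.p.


V = 130 / 3.6 = 36.1111 m/s
Braking distance = 36.1111^2 / (2*0.74) = 881.0894 m
Sighting distance = 36.1111 * 7 = 252.7778 m
S = 881.0894 + 252.7778 = 1133.9 m

1133.9


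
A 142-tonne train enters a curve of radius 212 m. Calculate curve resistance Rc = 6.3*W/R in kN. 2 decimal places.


Rc = 6.3 * W / R
Rc = 6.3 * 142 / 212
Rc = 894.6 / 212
Rc = 4.22 kN

4.22


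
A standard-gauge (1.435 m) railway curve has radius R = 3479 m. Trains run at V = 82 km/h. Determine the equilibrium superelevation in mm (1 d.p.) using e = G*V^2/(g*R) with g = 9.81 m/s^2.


Convert speed: V = 82 / 3.6 = 22.7778 m/s
Apply formula: e = 1.435 * 22.7778^2 / (9.81 * 3479)
e = 1.435 * 518.8272 / 34128.99
e = 0.021815 m = 21.8 mm

21.8


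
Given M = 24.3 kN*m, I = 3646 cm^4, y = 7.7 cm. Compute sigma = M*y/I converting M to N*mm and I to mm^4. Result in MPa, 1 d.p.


Convert units:
M = 24.3 kN*m = 24300000 N*mm
y = 7.7 cm = 77 mm
I = 3646 cm^4 = 36460000 mm^4
sigma = 24300000 * 77 / 36460000
sigma = 51.3 MPa

51.3


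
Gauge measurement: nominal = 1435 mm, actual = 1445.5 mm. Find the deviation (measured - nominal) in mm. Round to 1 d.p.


Deviation = measured - nominal
Deviation = 1445.5 - 1435
Deviation = 10.5 mm

10.5


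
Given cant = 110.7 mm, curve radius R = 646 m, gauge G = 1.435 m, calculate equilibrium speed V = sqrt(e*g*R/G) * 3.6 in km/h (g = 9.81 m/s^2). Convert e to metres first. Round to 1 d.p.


Convert cant: e = 110.7 mm = 0.1107 m
V_ms = sqrt(0.1107 * 9.81 * 646 / 1.435)
V_ms = sqrt(488.874343) = 22.1105 m/s
V = 22.1105 * 3.6 = 79.6 km/h

79.6


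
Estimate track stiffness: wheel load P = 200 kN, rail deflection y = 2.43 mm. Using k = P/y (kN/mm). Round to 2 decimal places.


Track stiffness k = P / y
k = 200 / 2.43
k = 82.30 kN/mm

82.30


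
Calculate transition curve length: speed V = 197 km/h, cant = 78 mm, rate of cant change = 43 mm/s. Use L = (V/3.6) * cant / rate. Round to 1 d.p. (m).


Convert speed: V = 197 / 3.6 = 54.7222 m/s
L = 54.7222 * 78 / 43
L = 4268.3333 / 43
L = 99.3 m

99.3


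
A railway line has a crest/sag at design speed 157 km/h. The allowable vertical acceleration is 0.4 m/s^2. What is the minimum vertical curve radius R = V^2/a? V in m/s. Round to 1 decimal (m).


Convert speed: V = 157 / 3.6 = 43.6111 m/s
V^2 = 1901.929 m^2/s^2
R_v = 1901.929 / 0.4
R_v = 4754.8 m

4754.8


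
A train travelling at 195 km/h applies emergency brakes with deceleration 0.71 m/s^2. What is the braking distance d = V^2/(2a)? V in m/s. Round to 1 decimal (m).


Convert speed: V = 195 / 3.6 = 54.1667 m/s
V^2 = 2934.0278
d = 2934.0278 / (2 * 0.71)
d = 2934.0278 / 1.42
d = 2066.2 m

2066.2


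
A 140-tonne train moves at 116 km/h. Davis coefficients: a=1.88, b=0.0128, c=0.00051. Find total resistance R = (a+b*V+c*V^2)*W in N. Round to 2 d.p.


b*V = 0.0128 * 116 = 1.4848
c*V^2 = 0.00051 * 13456 = 6.86256
R_per_t = 1.88 + 1.4848 + 6.86256 = 10.22736 N/t
R_total = 10.22736 * 140 = 1431.83 N

1431.83


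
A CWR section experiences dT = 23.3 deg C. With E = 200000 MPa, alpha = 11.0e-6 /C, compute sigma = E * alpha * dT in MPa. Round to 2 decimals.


sigma = E * alpha * dT
sigma = 200000 * 11.0e-6 * 23.3
sigma = 2.2 * 23.3
sigma = 51.26 MPa

51.26


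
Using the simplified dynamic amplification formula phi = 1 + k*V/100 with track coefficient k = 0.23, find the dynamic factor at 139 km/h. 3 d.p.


phi = 1 + k * V / 100
phi = 1 + 0.23 * 139 / 100
phi = 1 + 0.3197
phi = 1.320

1.320


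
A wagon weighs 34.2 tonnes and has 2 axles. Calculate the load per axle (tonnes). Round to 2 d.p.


Load per axle = total weight / number of axles
Load = 34.2 / 2
Load = 17.10 tonnes

17.10


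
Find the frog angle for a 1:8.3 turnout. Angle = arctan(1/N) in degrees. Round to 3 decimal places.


1/N = 1/8.3 = 0.120482
angle = arctan(0.120482) = 0.119904 rad
angle = 0.119904 * 180/pi = 6.870 degrees

6.870


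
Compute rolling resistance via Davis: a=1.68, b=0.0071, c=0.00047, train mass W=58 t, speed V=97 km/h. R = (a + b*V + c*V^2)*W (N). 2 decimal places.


b*V = 0.0071 * 97 = 0.6887
c*V^2 = 0.00047 * 9409 = 4.42223
R_per_t = 1.68 + 0.6887 + 4.42223 = 6.79093 N/t
R_total = 6.79093 * 58 = 393.87 N

393.87


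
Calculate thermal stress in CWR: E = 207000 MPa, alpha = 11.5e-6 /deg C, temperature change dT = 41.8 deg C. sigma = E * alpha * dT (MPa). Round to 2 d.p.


sigma = E * alpha * dT
sigma = 207000 * 11.5e-6 * 41.8
sigma = 2.3805 * 41.8
sigma = 99.50 MPa

99.50


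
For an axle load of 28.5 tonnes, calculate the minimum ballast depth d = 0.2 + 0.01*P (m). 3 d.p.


d = 0.2 + 0.01 * 28.5
d = 0.2 + 0.285
d = 0.485 m

0.485


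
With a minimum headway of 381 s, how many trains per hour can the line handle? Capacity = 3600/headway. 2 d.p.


Capacity = 3600 / headway
Capacity = 3600 / 381
Capacity = 9.45 trains/hour

9.45


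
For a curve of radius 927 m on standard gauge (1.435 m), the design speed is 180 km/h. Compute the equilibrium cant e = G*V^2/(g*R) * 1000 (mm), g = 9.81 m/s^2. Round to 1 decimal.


Convert speed: V = 180 / 3.6 = 50.0 m/s
Apply formula: e = 1.435 * 50.0^2 / (9.81 * 927)
e = 1.435 * 2500.0 / 9093.87
e = 0.394497 m = 394.5 mm

394.5


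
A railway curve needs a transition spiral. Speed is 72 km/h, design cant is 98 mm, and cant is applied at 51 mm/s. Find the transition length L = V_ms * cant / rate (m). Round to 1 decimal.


Convert speed: V = 72 / 3.6 = 20.0 m/s
L = 20.0 * 98 / 51
L = 1960.0 / 51
L = 38.4 m

38.4


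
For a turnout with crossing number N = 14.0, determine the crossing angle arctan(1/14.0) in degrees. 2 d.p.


1/N = 1/14.0 = 0.071429
angle = arctan(0.071429) = 0.071307 rad
angle = 0.071307 * 180/pi = 4.09 degrees

4.09


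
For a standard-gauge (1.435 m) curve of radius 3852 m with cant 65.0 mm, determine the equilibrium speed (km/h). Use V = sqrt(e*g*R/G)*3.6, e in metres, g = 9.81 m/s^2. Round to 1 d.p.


Convert cant: e = 65.0 mm = 0.0650 m
V_ms = sqrt(0.0650 * 9.81 * 3852 / 1.435)
V_ms = sqrt(1711.657003) = 41.3722 m/s
V = 41.3722 * 3.6 = 148.9 km/h

148.9


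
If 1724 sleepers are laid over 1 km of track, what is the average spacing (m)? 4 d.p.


Spacing = 1000 m / number of sleepers
Spacing = 1000 / 1724
Spacing = 0.5800 m

0.5800


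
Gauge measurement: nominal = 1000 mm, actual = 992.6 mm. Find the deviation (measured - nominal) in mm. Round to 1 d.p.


Deviation = measured - nominal
Deviation = 992.6 - 1000
Deviation = -7.4 mm

-7.4


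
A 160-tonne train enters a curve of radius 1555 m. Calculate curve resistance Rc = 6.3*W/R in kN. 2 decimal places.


Rc = 6.3 * W / R
Rc = 6.3 * 160 / 1555
Rc = 1008.0 / 1555
Rc = 0.65 kN

0.65


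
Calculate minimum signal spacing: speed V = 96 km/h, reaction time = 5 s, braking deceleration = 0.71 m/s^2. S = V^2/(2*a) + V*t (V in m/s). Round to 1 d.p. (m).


V = 96 / 3.6 = 26.6667 m/s
Braking distance = 26.6667^2 / (2*0.71) = 500.7825 m
Sighting distance = 26.6667 * 5 = 133.3333 m
S = 500.7825 + 133.3333 = 634.1 m

634.1


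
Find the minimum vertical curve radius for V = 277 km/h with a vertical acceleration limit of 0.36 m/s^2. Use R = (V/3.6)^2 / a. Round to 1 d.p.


Convert speed: V = 277 / 3.6 = 76.9444 m/s
V^2 = 5920.4475 m^2/s^2
R_v = 5920.4475 / 0.36
R_v = 16445.7 m

16445.7


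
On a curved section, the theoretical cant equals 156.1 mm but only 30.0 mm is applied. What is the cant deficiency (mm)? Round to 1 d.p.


Cant deficiency = equilibrium cant - actual cant
CD = 156.1 - 30.0
CD = 126.1 mm

126.1


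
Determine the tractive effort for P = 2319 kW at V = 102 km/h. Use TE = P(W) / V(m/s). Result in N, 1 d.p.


Convert: P = 2319 kW = 2319000 W
V = 102 / 3.6 = 28.3333 m/s
TE = 2319000 / 28.3333
TE = 81847.1 N

81847.1


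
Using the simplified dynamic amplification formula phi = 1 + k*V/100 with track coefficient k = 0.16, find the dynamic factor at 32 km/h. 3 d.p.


phi = 1 + k * V / 100
phi = 1 + 0.16 * 32 / 100
phi = 1 + 0.0512
phi = 1.051

1.051


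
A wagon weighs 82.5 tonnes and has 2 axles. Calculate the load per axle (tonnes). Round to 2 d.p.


Load per axle = total weight / number of axles
Load = 82.5 / 2
Load = 41.25 tonnes

41.25


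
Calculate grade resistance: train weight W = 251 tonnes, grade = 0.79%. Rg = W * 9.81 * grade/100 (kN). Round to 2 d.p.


Rg = W * 9.81 * grade / 100
Rg = 251 * 9.81 * 0.79 / 100
Rg = 2462.31 * 0.0079
Rg = 19.45 kN

19.45


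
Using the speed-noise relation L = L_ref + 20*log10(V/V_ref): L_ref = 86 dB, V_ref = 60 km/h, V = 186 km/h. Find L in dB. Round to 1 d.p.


V/V_ref = 186 / 60 = 3.1
log10(3.1) = 0.491362
20 * 0.491362 = 9.8272
L = 86 + 9.8272 = 95.8 dB

95.8


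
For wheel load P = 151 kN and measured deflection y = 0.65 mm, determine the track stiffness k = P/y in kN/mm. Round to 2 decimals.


Track stiffness k = P / y
k = 151 / 0.65
k = 232.31 kN/mm

232.31


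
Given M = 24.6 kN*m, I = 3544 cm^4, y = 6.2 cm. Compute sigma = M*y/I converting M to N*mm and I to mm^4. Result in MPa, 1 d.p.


Convert units:
M = 24.6 kN*m = 24600000 N*mm
y = 6.2 cm = 62 mm
I = 3544 cm^4 = 35440000 mm^4
sigma = 24600000 * 62 / 35440000
sigma = 43.0 MPa

43.0


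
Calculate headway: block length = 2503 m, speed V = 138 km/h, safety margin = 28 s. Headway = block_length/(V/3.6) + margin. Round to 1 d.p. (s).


V = 138 / 3.6 = 38.3333 m/s
Block traversal time = 2503 / 38.3333 = 65.2957 s
Headway = 65.2957 + 28
Headway = 93.3 s

93.3


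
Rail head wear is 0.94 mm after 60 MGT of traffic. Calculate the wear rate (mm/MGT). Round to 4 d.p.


Wear rate = total wear / cumulative tonnage
Rate = 0.94 / 60
Rate = 0.0157 mm/MGT

0.0157


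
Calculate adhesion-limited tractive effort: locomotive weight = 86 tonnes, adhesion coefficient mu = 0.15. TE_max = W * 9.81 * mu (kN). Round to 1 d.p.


TE_max = W * g * mu
TE_max = 86 * 9.81 * 0.15
TE_max = 843.66 * 0.15
TE_max = 126.5 kN

126.5


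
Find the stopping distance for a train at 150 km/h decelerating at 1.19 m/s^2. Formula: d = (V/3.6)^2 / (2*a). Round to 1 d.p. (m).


Convert speed: V = 150 / 3.6 = 41.6667 m/s
V^2 = 1736.1111
d = 1736.1111 / (2 * 1.19)
d = 1736.1111 / 2.38
d = 729.5 m

729.5


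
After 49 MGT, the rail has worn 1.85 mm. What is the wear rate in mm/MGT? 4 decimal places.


Wear rate = total wear / cumulative tonnage
Rate = 1.85 / 49
Rate = 0.0378 mm/MGT

0.0378


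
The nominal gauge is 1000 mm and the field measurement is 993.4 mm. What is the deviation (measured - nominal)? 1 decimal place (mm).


Deviation = measured - nominal
Deviation = 993.4 - 1000
Deviation = -6.6 mm

-6.6


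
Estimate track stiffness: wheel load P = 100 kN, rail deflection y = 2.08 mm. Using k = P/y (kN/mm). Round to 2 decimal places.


Track stiffness k = P / y
k = 100 / 2.08
k = 48.08 kN/mm

48.08


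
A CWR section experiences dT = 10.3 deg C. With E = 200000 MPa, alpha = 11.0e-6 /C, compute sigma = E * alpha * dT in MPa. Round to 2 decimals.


sigma = E * alpha * dT
sigma = 200000 * 11.0e-6 * 10.3
sigma = 2.2 * 10.3
sigma = 22.66 MPa

22.66


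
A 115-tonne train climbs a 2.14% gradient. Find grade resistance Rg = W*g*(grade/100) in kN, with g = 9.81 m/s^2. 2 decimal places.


Rg = W * 9.81 * grade / 100
Rg = 115 * 9.81 * 2.14 / 100
Rg = 1128.15 * 0.0214
Rg = 24.14 kN

24.14


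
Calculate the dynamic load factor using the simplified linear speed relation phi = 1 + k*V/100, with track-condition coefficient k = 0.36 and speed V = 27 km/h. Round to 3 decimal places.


phi = 1 + k * V / 100
phi = 1 + 0.36 * 27 / 100
phi = 1 + 0.0972
phi = 1.097

1.097


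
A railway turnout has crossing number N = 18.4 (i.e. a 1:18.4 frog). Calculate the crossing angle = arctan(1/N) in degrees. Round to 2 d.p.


1/N = 1/18.4 = 0.054348
angle = arctan(0.054348) = 0.054294 rad
angle = 0.054294 * 180/pi = 3.11 degrees

3.11


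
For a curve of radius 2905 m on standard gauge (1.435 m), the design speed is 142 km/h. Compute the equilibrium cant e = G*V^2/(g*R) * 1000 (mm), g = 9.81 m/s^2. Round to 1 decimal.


Convert speed: V = 142 / 3.6 = 39.4444 m/s
Apply formula: e = 1.435 * 39.4444^2 / (9.81 * 2905)
e = 1.435 * 1555.8642 / 28498.05
e = 0.078344 m = 78.3 mm

78.3


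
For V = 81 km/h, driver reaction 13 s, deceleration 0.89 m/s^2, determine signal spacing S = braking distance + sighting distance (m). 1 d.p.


V = 81 / 3.6 = 22.5 m/s
Braking distance = 22.5^2 / (2*0.89) = 284.4101 m
Sighting distance = 22.5 * 13 = 292.5 m
S = 284.4101 + 292.5 = 576.9 m

576.9


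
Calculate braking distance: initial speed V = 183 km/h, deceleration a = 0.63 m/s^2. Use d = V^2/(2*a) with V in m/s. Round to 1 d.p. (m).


Convert speed: V = 183 / 3.6 = 50.8333 m/s
V^2 = 2584.0278
d = 2584.0278 / (2 * 0.63)
d = 2584.0278 / 1.26
d = 2050.8 m

2050.8


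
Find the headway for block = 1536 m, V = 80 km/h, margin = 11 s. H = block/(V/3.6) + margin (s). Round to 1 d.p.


V = 80 / 3.6 = 22.2222 m/s
Block traversal time = 1536 / 22.2222 = 69.12 s
Headway = 69.12 + 11
Headway = 80.1 s

80.1


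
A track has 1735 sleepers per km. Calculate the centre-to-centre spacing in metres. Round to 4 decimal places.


Spacing = 1000 m / number of sleepers
Spacing = 1000 / 1735
Spacing = 0.5764 m

0.5764


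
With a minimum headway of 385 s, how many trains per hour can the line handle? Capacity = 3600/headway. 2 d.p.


Capacity = 3600 / headway
Capacity = 3600 / 385
Capacity = 9.35 trains/hour

9.35


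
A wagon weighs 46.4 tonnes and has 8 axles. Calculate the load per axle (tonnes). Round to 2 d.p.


Load per axle = total weight / number of axles
Load = 46.4 / 8
Load = 5.80 tonnes

5.80


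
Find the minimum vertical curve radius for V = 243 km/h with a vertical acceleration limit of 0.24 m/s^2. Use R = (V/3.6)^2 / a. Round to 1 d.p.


Convert speed: V = 243 / 3.6 = 67.5 m/s
V^2 = 4556.25 m^2/s^2
R_v = 4556.25 / 0.24
R_v = 18984.4 m

18984.4


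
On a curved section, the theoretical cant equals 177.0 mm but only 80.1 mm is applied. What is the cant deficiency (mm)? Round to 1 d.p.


Cant deficiency = equilibrium cant - actual cant
CD = 177.0 - 80.1
CD = 96.9 mm

96.9


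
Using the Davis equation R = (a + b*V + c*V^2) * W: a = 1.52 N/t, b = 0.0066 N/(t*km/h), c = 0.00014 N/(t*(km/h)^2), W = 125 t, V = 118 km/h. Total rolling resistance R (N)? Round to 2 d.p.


b*V = 0.0066 * 118 = 0.7788
c*V^2 = 0.00014 * 13924 = 1.94936
R_per_t = 1.52 + 0.7788 + 1.94936 = 4.24816 N/t
R_total = 4.24816 * 125 = 531.02 N

531.02


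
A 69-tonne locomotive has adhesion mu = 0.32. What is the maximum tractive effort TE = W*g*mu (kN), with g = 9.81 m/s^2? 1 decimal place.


TE_max = W * g * mu
TE_max = 69 * 9.81 * 0.32
TE_max = 676.89 * 0.32
TE_max = 216.6 kN

216.6


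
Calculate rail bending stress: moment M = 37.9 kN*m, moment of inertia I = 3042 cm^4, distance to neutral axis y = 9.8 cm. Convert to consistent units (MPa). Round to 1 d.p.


Convert units:
M = 37.9 kN*m = 37900000 N*mm
y = 9.8 cm = 98 mm
I = 3042 cm^4 = 30420000 mm^4
sigma = 37900000 * 98 / 30420000
sigma = 122.1 MPa

122.1


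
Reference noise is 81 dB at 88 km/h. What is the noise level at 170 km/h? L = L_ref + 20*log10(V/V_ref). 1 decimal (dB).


V/V_ref = 170 / 88 = 1.931818
log10(1.931818) = 0.285966
20 * 0.285966 = 5.7193
L = 81 + 5.7193 = 86.7 dB

86.7


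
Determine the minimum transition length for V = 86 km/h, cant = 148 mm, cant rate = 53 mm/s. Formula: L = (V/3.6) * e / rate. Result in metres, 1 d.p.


Convert speed: V = 86 / 3.6 = 23.8889 m/s
L = 23.8889 * 148 / 53
L = 3535.5556 / 53
L = 66.7 m

66.7


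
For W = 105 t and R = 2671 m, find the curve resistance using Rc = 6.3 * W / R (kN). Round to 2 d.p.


Rc = 6.3 * W / R
Rc = 6.3 * 105 / 2671
Rc = 661.5 / 2671
Rc = 0.25 kN

0.25


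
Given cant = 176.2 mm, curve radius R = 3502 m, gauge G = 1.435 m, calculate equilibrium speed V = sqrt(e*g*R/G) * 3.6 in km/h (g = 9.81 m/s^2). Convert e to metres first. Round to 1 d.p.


Convert cant: e = 176.2 mm = 0.1762 m
V_ms = sqrt(0.1762 * 9.81 * 3502 / 1.435)
V_ms = sqrt(4218.316407) = 64.9486 m/s
V = 64.9486 * 3.6 = 233.8 km/h

233.8


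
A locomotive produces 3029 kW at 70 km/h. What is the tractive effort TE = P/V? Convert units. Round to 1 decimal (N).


Convert: P = 3029 kW = 3029000 W
V = 70 / 3.6 = 19.4444 m/s
TE = 3029000 / 19.4444
TE = 155777.1 N

155777.1


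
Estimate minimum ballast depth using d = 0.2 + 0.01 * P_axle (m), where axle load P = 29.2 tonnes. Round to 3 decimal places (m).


d = 0.2 + 0.01 * 29.2
d = 0.2 + 0.292
d = 0.492 m

0.492


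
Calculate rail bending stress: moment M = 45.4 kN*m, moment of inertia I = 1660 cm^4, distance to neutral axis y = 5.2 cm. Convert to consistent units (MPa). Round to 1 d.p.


Convert units:
M = 45.4 kN*m = 45400000 N*mm
y = 5.2 cm = 52 mm
I = 1660 cm^4 = 16600000 mm^4
sigma = 45400000 * 52 / 16600000
sigma = 142.2 MPa

142.2


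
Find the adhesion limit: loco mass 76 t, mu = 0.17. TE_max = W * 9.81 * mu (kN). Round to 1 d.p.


TE_max = W * g * mu
TE_max = 76 * 9.81 * 0.17
TE_max = 745.56 * 0.17
TE_max = 126.7 kN

126.7


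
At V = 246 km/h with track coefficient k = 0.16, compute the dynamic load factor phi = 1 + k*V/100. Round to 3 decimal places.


phi = 1 + k * V / 100
phi = 1 + 0.16 * 246 / 100
phi = 1 + 0.3936
phi = 1.394

1.394


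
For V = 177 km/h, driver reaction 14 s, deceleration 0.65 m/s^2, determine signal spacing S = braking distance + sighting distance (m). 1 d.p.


V = 177 / 3.6 = 49.1667 m/s
Braking distance = 49.1667^2 / (2*0.65) = 1859.5085 m
Sighting distance = 49.1667 * 14 = 688.3333 m
S = 1859.5085 + 688.3333 = 2547.8 m

2547.8


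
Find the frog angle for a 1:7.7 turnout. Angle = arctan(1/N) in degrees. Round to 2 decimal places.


1/N = 1/7.7 = 0.12987
angle = arctan(0.12987) = 0.129147 rad
angle = 0.129147 * 180/pi = 7.40 degrees

7.40


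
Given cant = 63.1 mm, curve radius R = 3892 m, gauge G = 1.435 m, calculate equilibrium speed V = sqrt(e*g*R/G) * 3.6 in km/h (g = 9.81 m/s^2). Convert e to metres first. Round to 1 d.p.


Convert cant: e = 63.1 mm = 0.0631 m
V_ms = sqrt(0.0631 * 9.81 * 3892 / 1.435)
V_ms = sqrt(1678.878615) = 40.9741 m/s
V = 40.9741 * 3.6 = 147.5 km/h

147.5


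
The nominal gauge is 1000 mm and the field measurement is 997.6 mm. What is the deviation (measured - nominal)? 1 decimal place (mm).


Deviation = measured - nominal
Deviation = 997.6 - 1000
Deviation = -2.4 mm

-2.4


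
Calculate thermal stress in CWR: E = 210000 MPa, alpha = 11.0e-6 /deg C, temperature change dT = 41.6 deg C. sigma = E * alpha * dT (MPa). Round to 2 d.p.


sigma = E * alpha * dT
sigma = 210000 * 11.0e-6 * 41.6
sigma = 2.31 * 41.6
sigma = 96.10 MPa

96.10


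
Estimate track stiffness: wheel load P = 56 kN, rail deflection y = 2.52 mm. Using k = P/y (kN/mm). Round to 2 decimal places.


Track stiffness k = P / y
k = 56 / 2.52
k = 22.22 kN/mm

22.22


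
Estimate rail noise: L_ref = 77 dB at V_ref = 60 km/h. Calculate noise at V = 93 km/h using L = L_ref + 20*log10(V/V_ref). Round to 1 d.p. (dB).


V/V_ref = 93 / 60 = 1.55
log10(1.55) = 0.190332
20 * 0.190332 = 3.8066
L = 77 + 3.8066 = 80.8 dB

80.8


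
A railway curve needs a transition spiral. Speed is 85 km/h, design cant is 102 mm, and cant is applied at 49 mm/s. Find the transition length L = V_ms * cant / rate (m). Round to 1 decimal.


Convert speed: V = 85 / 3.6 = 23.6111 m/s
L = 23.6111 * 102 / 49
L = 2408.3333 / 49
L = 49.1 m

49.1


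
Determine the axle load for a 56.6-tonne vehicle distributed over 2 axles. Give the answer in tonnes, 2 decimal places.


Load per axle = total weight / number of axles
Load = 56.6 / 2
Load = 28.30 tonnes

28.30


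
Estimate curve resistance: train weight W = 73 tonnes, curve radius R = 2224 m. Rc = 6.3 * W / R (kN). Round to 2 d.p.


Rc = 6.3 * W / R
Rc = 6.3 * 73 / 2224
Rc = 459.9 / 2224
Rc = 0.21 kN

0.21


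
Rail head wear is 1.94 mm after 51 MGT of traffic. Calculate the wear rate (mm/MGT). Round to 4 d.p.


Wear rate = total wear / cumulative tonnage
Rate = 1.94 / 51
Rate = 0.0380 mm/MGT

0.0380


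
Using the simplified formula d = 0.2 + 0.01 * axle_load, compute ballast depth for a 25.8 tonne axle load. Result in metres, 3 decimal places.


d = 0.2 + 0.01 * 25.8
d = 0.2 + 0.258
d = 0.458 m

0.458


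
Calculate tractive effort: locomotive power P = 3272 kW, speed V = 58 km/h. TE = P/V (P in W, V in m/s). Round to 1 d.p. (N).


Convert: P = 3272 kW = 3272000 W
V = 58 / 3.6 = 16.1111 m/s
TE = 3272000 / 16.1111
TE = 203089.7 N

203089.7


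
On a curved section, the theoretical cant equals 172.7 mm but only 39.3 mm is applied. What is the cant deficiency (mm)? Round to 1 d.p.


Cant deficiency = equilibrium cant - actual cant
CD = 172.7 - 39.3
CD = 133.4 mm

133.4


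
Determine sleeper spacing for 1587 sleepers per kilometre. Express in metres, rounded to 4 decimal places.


Spacing = 1000 m / number of sleepers
Spacing = 1000 / 1587
Spacing = 0.6301 m

0.6301


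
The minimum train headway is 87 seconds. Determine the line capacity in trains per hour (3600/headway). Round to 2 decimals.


Capacity = 3600 / headway
Capacity = 3600 / 87
Capacity = 41.38 trains/hour

41.38


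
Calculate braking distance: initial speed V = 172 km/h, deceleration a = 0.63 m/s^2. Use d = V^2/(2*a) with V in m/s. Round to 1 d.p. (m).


Convert speed: V = 172 / 3.6 = 47.7778 m/s
V^2 = 2282.716
d = 2282.716 / (2 * 0.63)
d = 2282.716 / 1.26
d = 1811.7 m

1811.7


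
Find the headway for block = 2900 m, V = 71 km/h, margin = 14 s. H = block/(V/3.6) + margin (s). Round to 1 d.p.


V = 71 / 3.6 = 19.7222 m/s
Block traversal time = 2900 / 19.7222 = 147.0423 s
Headway = 147.0423 + 14
Headway = 161.0 s

161.0


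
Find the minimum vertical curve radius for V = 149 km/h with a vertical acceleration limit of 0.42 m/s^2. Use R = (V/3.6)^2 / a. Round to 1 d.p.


Convert speed: V = 149 / 3.6 = 41.3889 m/s
V^2 = 1713.0401 m^2/s^2
R_v = 1713.0401 / 0.42
R_v = 4078.7 m

4078.7


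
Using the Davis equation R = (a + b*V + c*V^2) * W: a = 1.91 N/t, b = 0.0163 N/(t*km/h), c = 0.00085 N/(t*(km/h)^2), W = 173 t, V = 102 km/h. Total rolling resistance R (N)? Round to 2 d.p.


b*V = 0.0163 * 102 = 1.6626
c*V^2 = 0.00085 * 10404 = 8.8434
R_per_t = 1.91 + 1.6626 + 8.8434 = 12.416 N/t
R_total = 12.416 * 173 = 2147.97 N

2147.97


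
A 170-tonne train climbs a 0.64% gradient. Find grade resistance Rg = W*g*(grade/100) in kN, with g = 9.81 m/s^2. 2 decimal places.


Rg = W * 9.81 * grade / 100
Rg = 170 * 9.81 * 0.64 / 100
Rg = 1667.7 * 0.0064
Rg = 10.67 kN

10.67


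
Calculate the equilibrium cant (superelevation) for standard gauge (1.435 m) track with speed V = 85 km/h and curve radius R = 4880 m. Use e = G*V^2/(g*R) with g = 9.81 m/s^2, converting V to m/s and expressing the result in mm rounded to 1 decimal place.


Convert speed: V = 85 / 3.6 = 23.6111 m/s
Apply formula: e = 1.435 * 23.6111^2 / (9.81 * 4880)
e = 1.435 * 557.4846 / 47872.8
e = 0.016711 m = 16.7 mm

16.7


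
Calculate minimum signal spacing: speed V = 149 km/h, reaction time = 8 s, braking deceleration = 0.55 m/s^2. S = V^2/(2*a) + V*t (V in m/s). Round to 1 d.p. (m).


V = 149 / 3.6 = 41.3889 m/s
Braking distance = 41.3889^2 / (2*0.55) = 1557.3092 m
Sighting distance = 41.3889 * 8 = 331.1111 m
S = 1557.3092 + 331.1111 = 1888.4 m

1888.4


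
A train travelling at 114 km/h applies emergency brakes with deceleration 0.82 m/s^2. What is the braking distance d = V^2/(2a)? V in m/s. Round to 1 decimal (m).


Convert speed: V = 114 / 3.6 = 31.6667 m/s
V^2 = 1002.7778
d = 1002.7778 / (2 * 0.82)
d = 1002.7778 / 1.64
d = 611.4 m

611.4


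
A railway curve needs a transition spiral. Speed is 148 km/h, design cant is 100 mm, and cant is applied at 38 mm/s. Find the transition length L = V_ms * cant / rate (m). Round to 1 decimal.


Convert speed: V = 148 / 3.6 = 41.1111 m/s
L = 41.1111 * 100 / 38
L = 4111.1111 / 38
L = 108.2 m

108.2


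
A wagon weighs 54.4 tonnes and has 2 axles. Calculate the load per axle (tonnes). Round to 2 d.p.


Load per axle = total weight / number of axles
Load = 54.4 / 2
Load = 27.20 tonnes

27.20


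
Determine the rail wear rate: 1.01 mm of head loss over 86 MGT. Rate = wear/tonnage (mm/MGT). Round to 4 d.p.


Wear rate = total wear / cumulative tonnage
Rate = 1.01 / 86
Rate = 0.0117 mm/MGT

0.0117


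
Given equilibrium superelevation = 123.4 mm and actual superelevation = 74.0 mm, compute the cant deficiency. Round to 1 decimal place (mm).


Cant deficiency = equilibrium cant - actual cant
CD = 123.4 - 74.0
CD = 49.4 mm

49.4


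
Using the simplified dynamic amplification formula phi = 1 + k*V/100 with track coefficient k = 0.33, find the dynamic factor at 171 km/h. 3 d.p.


phi = 1 + k * V / 100
phi = 1 + 0.33 * 171 / 100
phi = 1 + 0.5643
phi = 1.564

1.564


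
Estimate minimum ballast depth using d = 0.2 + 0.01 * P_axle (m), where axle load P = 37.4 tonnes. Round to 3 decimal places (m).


d = 0.2 + 0.01 * 37.4
d = 0.2 + 0.374
d = 0.574 m

0.574


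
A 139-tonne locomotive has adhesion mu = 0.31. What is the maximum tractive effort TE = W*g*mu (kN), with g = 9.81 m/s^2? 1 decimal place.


TE_max = W * g * mu
TE_max = 139 * 9.81 * 0.31
TE_max = 1363.59 * 0.31
TE_max = 422.7 kN

422.7


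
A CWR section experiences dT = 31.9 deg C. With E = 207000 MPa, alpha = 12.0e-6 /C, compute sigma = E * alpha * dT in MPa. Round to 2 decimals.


sigma = E * alpha * dT
sigma = 207000 * 12.0e-6 * 31.9
sigma = 2.484 * 31.9
sigma = 79.24 MPa

79.24


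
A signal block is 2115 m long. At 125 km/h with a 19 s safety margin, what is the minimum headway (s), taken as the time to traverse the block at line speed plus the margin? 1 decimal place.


V = 125 / 3.6 = 34.7222 m/s
Block traversal time = 2115 / 34.7222 = 60.912 s
Headway = 60.912 + 19
Headway = 79.9 s

79.9


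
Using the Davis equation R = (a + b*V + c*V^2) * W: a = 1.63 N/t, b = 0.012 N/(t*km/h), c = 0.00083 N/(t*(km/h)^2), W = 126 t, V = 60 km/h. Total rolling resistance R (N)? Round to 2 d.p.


b*V = 0.012 * 60 = 0.72
c*V^2 = 0.00083 * 3600 = 2.988
R_per_t = 1.63 + 0.72 + 2.988 = 5.338 N/t
R_total = 5.338 * 126 = 672.59 N

672.59


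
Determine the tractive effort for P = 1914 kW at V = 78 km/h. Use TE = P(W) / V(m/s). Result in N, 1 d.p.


Convert: P = 1914 kW = 1914000 W
V = 78 / 3.6 = 21.6667 m/s
TE = 1914000 / 21.6667
TE = 88338.5 N

88338.5


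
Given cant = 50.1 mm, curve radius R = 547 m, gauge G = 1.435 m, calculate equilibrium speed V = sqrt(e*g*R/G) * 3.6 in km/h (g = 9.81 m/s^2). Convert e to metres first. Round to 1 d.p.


Convert cant: e = 50.1 mm = 0.0501 m
V_ms = sqrt(0.0501 * 9.81 * 547 / 1.435)
V_ms = sqrt(187.345022) = 13.6874 m/s
V = 13.6874 * 3.6 = 49.3 km/h

49.3


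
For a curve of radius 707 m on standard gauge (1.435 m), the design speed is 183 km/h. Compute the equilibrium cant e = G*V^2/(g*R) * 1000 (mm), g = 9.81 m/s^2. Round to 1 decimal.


Convert speed: V = 183 / 3.6 = 50.8333 m/s
Apply formula: e = 1.435 * 50.8333^2 / (9.81 * 707)
e = 1.435 * 2584.0278 / 6935.67
e = 0.534639 m = 534.6 mm

534.6


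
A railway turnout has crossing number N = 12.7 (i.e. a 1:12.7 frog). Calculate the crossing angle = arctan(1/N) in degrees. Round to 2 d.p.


1/N = 1/12.7 = 0.07874
angle = arctan(0.07874) = 0.078578 rad
angle = 0.078578 * 180/pi = 4.50 degrees

4.50


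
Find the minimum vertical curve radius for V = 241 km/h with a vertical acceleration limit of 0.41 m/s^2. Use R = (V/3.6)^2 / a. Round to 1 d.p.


Convert speed: V = 241 / 3.6 = 66.9444 m/s
V^2 = 4481.5586 m^2/s^2
R_v = 4481.5586 / 0.41
R_v = 10930.6 m

10930.6


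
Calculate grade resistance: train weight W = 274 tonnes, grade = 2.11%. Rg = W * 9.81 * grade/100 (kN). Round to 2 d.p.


Rg = W * 9.81 * grade / 100
Rg = 274 * 9.81 * 2.11 / 100
Rg = 2687.94 * 0.0211
Rg = 56.72 kN

56.72


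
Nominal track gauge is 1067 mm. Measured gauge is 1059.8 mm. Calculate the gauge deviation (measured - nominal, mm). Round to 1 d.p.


Deviation = measured - nominal
Deviation = 1059.8 - 1067
Deviation = -7.2 mm

-7.2


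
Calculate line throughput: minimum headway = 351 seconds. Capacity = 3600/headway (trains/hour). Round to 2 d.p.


Capacity = 3600 / headway
Capacity = 3600 / 351
Capacity = 10.26 trains/hour

10.26


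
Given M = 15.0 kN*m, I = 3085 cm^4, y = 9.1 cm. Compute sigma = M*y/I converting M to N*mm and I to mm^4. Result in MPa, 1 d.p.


Convert units:
M = 15.0 kN*m = 15000000 N*mm
y = 9.1 cm = 91 mm
I = 3085 cm^4 = 30850000 mm^4
sigma = 15000000 * 91 / 30850000
sigma = 44.2 MPa

44.2
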